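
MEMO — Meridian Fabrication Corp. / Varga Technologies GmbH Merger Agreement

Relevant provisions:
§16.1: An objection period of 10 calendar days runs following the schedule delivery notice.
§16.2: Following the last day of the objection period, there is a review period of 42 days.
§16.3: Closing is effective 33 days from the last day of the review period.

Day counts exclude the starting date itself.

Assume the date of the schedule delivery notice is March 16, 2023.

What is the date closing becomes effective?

June 9, 2023

The last day of the objection period: March 16, 2023 + 10 days = March 26, 2023.
The last day of the review period: 42 calendar days after March 26, 2023 is May 7, 2023.
The date closing becomes effective: 33 calendar days after May 7, 2023 is June 9, 2023.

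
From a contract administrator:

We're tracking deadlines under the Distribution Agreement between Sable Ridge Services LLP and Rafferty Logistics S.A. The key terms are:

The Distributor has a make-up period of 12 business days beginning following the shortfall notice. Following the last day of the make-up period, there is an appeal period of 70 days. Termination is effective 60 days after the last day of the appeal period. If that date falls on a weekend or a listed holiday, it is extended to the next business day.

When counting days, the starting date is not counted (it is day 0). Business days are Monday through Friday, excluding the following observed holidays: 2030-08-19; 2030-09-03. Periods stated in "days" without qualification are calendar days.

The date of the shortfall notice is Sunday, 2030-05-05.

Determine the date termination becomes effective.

2030-09-30

The last day of the make-up period: counting 12 business days from Sunday, 2030-05-05 (May 6, May 7, May 8, May 9, …, May 17, May 20, May 21, skipping weekends) reaches Tuesday, 2030-05-21.
The last day of the appeal period: 2030-05-21 + 70 days = 2030-07-30.
The date termination becomes effective: 2030-07-30 + 60 days = 2030-09-28. That falls on a Saturday, so it rolls to the next business day, Monday, 2030-09-30.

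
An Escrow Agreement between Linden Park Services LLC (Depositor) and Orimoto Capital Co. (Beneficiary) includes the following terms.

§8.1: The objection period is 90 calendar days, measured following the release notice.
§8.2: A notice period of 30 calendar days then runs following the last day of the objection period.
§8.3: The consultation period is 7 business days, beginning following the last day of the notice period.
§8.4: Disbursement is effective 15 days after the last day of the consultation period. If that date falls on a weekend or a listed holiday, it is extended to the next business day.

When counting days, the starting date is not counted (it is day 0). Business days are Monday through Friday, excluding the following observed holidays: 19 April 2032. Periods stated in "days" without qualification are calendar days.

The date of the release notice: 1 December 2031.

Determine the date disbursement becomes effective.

23 April 2032

The last day of the objection period: 90 calendar days after 1 December 2031 is 29 February 2032.
Adding 30 calendar days to 29 February 2032 gives 30 March 2032, which is the last day of the notice period.
The last day of the consultation period: counting 7 business days from Tuesday, 30 March 2032 (Mar 31, Apr 1, Apr 2, Apr 5, Apr 6, Apr 7, Apr 8, skipping weekends) reaches Thursday, 8 April 2032.
The date disbursement becomes effective: 15 calendar days after 8 April 2032 is 23 April 2032. 23 April 2032 is a Friday and is not a listed holiday, so no roll-forward applies.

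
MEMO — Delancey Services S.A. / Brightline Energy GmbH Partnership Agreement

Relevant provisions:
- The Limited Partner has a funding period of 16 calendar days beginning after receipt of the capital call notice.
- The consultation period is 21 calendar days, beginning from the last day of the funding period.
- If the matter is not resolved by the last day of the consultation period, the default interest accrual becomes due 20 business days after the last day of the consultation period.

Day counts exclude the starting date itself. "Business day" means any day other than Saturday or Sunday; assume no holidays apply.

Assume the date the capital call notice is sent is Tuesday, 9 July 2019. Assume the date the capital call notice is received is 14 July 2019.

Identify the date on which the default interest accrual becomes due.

17 September 2019

Adding 16 calendar days to 14 July 2019 gives 30 July 2019, which is the last day of the funding period.
Adding 21 calendar days to 30 July 2019 gives 20 August 2019, which is the last day of the consultation period.
The date on which the default interest accrual becomes due: counting 20 business days from Tuesday, 20 August 2019 (Aug 21, Aug 22, Aug 23, Aug 26, …, Sep 13, Sep 16, Sep 17, skipping weekends) reaches Tuesday, 17 September 2019.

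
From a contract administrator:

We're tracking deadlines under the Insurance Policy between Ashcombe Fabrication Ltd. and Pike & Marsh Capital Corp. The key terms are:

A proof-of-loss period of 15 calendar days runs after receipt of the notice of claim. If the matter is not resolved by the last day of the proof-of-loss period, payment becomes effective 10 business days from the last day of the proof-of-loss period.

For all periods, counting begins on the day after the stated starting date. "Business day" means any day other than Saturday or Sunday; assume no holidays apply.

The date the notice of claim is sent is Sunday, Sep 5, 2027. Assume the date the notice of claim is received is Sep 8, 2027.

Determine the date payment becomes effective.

The last day of the proof-of-loss period: Sep 8, 2027 + 15 days = Sep 23, 2027.
From Thursday, Sep 23, 2027, 10 business days (Sep 24, Sep 27, Sep 28, Sep 29, Sep 30, Oct 1, Oct 4, Oct 5, Oct 6, Oct 7, skipping weekends) brings us to Thursday, Oct 7, 2027, which is the date payment becomes effective.

Oct 7, 2027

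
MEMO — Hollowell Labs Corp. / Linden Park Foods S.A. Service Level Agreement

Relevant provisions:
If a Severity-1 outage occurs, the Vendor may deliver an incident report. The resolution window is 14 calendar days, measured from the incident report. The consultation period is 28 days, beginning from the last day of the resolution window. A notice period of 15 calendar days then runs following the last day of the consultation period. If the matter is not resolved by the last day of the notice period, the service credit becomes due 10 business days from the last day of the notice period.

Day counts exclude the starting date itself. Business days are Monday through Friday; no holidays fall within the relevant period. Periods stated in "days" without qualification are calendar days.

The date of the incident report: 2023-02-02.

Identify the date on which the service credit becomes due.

The last day of the resolution window: 2023-02-02 + 14 days = 2023-02-16.
The last day of the consultation period: 2023-02-16 + 28 days = 2023-03-16.
The last day of the notice period: 2023-03-16 + 15 days = 2023-03-31.
The date on which the service credit becomes due: 10 business days after Friday, 2023-03-31, skipping weekends — Apr 3, Apr 4, Apr 5, Apr 6, Apr 7, Apr 10, Apr 11, Apr 12, Apr 13, Apr 14 — lands on Friday, 2023-04-14.

2023-04-14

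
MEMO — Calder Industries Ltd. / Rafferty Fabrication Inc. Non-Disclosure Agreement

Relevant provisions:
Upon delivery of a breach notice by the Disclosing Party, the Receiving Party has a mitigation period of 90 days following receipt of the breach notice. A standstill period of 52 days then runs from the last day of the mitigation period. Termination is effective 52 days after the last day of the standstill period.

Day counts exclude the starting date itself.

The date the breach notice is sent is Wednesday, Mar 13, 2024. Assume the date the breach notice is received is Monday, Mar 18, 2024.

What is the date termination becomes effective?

The last day of the mitigation period: 90 calendar days after Mar 18, 2024 is Jun 16, 2024.
The last day of the standstill period: Jun 16, 2024 + 52 days = Aug 7, 2024.
Adding 52 calendar days to Aug 7, 2024 gives Sep 28, 2024, which is the date termination becomes effective.

Sep 28, 2024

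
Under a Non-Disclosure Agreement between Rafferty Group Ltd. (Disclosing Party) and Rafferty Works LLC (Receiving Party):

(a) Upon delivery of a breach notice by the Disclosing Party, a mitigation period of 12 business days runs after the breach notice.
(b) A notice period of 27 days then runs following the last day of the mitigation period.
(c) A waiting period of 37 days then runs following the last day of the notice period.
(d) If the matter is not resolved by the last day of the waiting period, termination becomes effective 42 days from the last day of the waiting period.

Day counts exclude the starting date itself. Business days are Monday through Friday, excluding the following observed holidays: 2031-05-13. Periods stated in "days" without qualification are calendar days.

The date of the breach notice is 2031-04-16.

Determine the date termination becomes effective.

2031-08-16

From Wednesday, 2031-04-16, 12 business days (Apr 17, Apr 18, Apr 21, Apr 22, …, Apr 30, May 1, May 2, skipping weekends) brings us to Friday, 2031-05-02, which is the last day of the mitigation period.
Adding 27 calendar days to 2031-05-02 gives 2031-05-29, which is the last day of the notice period.
Adding 37 calendar days to 2031-05-29 gives 2031-07-05, which is the last day of the waiting period.
The date termination becomes effective: 2031-07-05 + 42 days = 2031-08-16.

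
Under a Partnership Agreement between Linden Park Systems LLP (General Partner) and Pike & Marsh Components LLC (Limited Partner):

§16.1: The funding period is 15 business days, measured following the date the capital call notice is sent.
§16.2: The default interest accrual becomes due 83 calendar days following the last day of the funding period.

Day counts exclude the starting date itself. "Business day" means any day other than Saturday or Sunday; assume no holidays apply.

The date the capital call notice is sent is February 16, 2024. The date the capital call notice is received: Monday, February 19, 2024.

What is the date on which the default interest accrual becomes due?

The last day of the funding period: counting 15 business days from Friday, February 16, 2024 (Feb 19, Feb 20, Feb 21, Feb 22, …, Mar 6, Mar 7, Mar 8, skipping weekends) reaches Friday, March 8, 2024.
The date on which the default interest accrual becomes due: 83 calendar days after March 8, 2024 is May 30, 2024.

May 30, 2024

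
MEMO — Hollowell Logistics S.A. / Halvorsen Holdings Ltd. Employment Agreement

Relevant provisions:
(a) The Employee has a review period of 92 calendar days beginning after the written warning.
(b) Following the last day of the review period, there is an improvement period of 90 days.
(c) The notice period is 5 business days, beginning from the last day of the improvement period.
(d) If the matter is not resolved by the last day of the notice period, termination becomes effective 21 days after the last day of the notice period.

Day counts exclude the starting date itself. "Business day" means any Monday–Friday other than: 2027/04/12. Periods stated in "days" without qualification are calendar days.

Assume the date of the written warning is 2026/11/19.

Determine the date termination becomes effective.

2027/06/17

The last day of the review period: 92 calendar days after 2026/11/19 is 2027/02/19.
The last day of the improvement period: 2027/02/19 + 90 days = 2027/05/20.
From Thursday, 2027/05/20, 5 business days (May 21, May 24, May 25, May 26, May 27, skipping weekends) brings us to Thursday, 2027/05/27, which is the last day of the notice period.
The date termination becomes effective: 2027/05/27 + 21 days = 2027/06/17.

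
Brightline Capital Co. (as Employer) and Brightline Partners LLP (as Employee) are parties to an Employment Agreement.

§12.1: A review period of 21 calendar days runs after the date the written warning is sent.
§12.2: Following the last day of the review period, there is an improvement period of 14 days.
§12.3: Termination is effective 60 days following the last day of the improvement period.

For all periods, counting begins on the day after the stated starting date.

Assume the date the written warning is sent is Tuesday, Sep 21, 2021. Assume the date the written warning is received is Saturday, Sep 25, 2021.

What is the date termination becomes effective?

Dec 25, 2021

The last day of the review period: Sep 21, 2021 + 21 days = Oct 12, 2021.
The last day of the improvement period: 14 calendar days after Oct 12, 2021 is Oct 26, 2021.
The date termination becomes effective: Oct 26, 2021 + 60 days = Dec 25, 2021.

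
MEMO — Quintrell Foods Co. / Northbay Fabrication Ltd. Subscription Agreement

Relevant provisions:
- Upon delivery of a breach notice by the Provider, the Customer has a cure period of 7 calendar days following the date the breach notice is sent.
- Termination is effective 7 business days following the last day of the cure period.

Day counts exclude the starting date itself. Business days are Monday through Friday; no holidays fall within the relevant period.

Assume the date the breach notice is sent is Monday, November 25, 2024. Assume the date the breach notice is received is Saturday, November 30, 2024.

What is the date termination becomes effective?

The last day of the cure period: November 25, 2024 + 7 days = December 2, 2024.
The date termination becomes effective: 7 business days after Monday, December 2, 2024, skipping weekends — Dec 3, Dec 4, Dec 5, Dec 6, Dec 9, Dec 10, Dec 11 — lands on Wednesday, December 11, 2024.

December 11, 2024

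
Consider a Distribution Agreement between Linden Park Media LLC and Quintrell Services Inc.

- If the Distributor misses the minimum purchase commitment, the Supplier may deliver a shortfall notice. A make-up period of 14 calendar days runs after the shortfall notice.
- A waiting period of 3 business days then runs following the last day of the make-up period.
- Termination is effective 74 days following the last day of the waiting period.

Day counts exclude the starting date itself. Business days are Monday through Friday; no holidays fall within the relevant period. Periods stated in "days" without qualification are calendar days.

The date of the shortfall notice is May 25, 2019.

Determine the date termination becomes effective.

August 25, 2019

The last day of the make-up period: May 25, 2019 + 14 days = June 8, 2019.
The last day of the waiting period: counting 3 business days from Saturday, June 8, 2019 (Jun 10, Jun 11, Jun 12, skipping weekends) reaches Wednesday, June 12, 2019.
Adding 74 calendar days to June 12, 2019 gives August 25, 2019, which is the date termination becomes effective.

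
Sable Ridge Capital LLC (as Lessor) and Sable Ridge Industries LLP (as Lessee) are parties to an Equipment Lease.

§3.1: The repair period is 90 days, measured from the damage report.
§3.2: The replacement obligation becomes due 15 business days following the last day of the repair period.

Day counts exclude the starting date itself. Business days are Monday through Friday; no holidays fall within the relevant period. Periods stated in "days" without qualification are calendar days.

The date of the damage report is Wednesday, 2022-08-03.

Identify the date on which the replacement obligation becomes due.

The last day of the repair period: 90 calendar days after 2022-08-03 is 2022-11-01.
From Tuesday, 2022-11-01, 15 business days (Nov 2, Nov 3, Nov 4, Nov 7, …, Nov 18, Nov 21, Nov 22, skipping weekends) brings us to Tuesday, 2022-11-22, which is the date on which the replacement obligation becomes due.

2022-11-22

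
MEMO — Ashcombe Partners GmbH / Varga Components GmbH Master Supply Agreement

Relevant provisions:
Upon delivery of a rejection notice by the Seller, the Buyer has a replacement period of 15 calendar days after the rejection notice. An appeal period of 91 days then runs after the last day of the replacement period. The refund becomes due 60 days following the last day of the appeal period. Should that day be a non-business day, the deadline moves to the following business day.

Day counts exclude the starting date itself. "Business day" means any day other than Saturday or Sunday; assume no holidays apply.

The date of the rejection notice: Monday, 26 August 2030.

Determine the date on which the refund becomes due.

The last day of the replacement period: 26 August 2030 + 15 days = 10 September 2030.
The last day of the appeal period: 91 calendar days after 10 September 2030 is 10 December 2030.
The date on which the refund becomes due: 10 December 2030 + 60 days = 8 February 2031. That falls on a Saturday, so it rolls to the next business day, Monday, 10 February 2031.

10 February 2031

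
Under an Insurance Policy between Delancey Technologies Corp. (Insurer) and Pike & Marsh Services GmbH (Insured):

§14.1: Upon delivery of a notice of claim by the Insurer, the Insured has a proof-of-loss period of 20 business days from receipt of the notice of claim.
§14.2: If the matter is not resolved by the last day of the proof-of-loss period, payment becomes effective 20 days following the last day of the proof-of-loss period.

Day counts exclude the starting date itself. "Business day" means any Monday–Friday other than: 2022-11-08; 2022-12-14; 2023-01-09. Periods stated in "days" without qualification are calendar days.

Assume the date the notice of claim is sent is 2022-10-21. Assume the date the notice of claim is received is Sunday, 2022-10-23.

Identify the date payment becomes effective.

From Sunday, 2022-10-23, 20 business days (Oct 24, Oct 25, Oct 26, Oct 27, …, Nov 17, Nov 18, Nov 21, skipping weekends and the listed holiday on Nov 8) brings us to Monday, 2022-11-21, which is the last day of the proof-of-loss period.
The date payment becomes effective: 2022-11-21 + 20 days = 2022-12-11.

2022-12-11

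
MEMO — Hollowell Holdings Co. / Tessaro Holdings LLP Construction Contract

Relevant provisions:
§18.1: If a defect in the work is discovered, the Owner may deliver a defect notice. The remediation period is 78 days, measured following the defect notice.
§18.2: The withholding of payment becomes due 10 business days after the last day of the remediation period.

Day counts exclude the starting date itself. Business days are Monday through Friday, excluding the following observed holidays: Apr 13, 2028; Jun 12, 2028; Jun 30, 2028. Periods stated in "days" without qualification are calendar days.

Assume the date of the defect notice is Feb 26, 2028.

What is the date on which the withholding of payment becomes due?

May 26, 2028

Adding 78 calendar days to Feb 26, 2028 gives May 14, 2028, which is the last day of the remediation period.
The date on which the withholding of payment becomes due: counting 10 business days from Sunday, May 14, 2028 (May 15, May 16, May 17, May 18, May 19, May 22, May 23, May 24, May 25, May 26, skipping weekends) reaches Friday, May 26, 2028.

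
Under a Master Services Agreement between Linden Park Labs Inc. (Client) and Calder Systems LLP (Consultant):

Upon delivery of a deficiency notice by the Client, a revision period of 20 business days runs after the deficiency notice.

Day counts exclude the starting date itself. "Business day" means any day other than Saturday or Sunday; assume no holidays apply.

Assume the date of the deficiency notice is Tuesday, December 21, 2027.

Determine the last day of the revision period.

The last day of the revision period: counting 20 business days from Tuesday, December 21, 2027 (Dec 22, Dec 23, Dec 24, Dec 27, …, Jan 14, Jan 17, Jan 18, skipping weekends) reaches Tuesday, January 18, 2028.

January 18, 2028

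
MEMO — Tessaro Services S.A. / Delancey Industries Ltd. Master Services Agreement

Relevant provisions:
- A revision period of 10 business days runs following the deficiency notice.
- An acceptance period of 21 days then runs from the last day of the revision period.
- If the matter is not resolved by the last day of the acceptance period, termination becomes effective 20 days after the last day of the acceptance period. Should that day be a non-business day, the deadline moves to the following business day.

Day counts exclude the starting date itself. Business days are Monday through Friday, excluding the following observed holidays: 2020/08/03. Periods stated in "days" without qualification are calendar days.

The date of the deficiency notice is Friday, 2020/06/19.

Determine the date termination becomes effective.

The last day of the revision period: counting 10 business days from Friday, 2020/06/19 (Jun 22, Jun 23, Jun 24, Jun 25, Jun 26, Jun 29, Jun 30, Jul 1, Jul 2, Jul 3, skipping weekends) reaches Friday, 2020/07/03.
Adding 21 calendar days to 2020/07/03 gives 2020/07/24, which is the last day of the acceptance period.
Adding 20 calendar days to 2020/07/24 gives 2020/08/13, which is the date termination becomes effective. 2020/08/13 is a Thursday and is not a listed holiday, so no roll-forward applies.

2020/08/13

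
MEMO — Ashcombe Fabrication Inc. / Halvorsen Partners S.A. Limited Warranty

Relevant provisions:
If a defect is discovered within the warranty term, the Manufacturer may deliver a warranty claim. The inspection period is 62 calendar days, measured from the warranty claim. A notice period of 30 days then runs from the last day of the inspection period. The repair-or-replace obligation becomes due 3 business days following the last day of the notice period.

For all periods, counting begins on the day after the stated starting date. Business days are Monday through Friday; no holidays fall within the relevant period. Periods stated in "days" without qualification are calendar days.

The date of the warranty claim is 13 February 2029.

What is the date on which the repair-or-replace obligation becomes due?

The last day of the inspection period: 13 February 2029 + 62 days = 16 April 2029.
The last day of the notice period: 16 April 2029 + 30 days = 16 May 2029.
The date on which the repair-or-replace obligation becomes due: 3 business days after Wednesday, 16 May 2029, skipping weekends — May 17, May 18, May 21 — lands on Monday, 21 May 2029.

21 May 2029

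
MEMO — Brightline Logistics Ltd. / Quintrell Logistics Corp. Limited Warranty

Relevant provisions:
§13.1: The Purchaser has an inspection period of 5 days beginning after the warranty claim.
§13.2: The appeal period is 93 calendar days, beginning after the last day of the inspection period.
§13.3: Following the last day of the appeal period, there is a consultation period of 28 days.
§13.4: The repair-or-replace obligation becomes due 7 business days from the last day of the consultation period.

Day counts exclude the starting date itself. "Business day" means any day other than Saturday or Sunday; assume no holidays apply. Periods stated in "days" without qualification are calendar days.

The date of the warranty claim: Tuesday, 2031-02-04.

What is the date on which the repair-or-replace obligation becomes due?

2031-06-19

The last day of the inspection period: 5 calendar days after 2031-02-04 is 2031-02-09.
The last day of the appeal period: 2031-02-09 + 93 days = 2031-05-13.
The last day of the consultation period: 28 calendar days after 2031-05-13 is 2031-06-10.
From Tuesday, 2031-06-10, 7 business days (Jun 11, Jun 12, Jun 13, Jun 16, Jun 17, Jun 18, Jun 19, skipping weekends) brings us to Thursday, 2031-06-19, which is the date on which the repair-or-replace obligation becomes due.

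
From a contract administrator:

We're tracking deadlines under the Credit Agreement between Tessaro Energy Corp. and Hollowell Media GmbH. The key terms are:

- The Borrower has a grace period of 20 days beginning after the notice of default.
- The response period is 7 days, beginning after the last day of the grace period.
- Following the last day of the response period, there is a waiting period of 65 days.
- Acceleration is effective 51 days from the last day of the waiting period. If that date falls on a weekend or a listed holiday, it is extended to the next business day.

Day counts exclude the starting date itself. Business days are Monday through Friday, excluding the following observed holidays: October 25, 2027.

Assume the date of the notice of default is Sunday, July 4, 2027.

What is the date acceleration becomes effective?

November 24, 2027

The last day of the grace period: July 4, 2027 + 20 days = July 24, 2027.
Adding 7 calendar days to July 24, 2027 gives July 31, 2027, which is the last day of the response period.
Adding 65 calendar days to July 31, 2027 gives October 4, 2027, which is the last day of the waiting period.
The date acceleration becomes effective: 51 calendar days after October 4, 2027 is November 24, 2027. November 24, 2027 is a Wednesday and is not a listed holiday, so no roll-forward applies.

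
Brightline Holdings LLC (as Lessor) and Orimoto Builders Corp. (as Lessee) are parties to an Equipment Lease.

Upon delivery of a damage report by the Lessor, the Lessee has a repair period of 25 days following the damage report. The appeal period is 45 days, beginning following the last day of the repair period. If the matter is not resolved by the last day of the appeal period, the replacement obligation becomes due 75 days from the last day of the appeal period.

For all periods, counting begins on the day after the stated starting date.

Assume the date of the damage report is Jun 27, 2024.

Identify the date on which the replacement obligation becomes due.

Nov 19, 2024

The last day of the repair period: Jun 27, 2024 + 25 days = Jul 22, 2024.
Adding 45 calendar days to Jul 22, 2024 gives Sep 5, 2024, which is the last day of the appeal period.
The date on which the replacement obligation becomes due: 75 calendar days after Sep 5, 2024 is Nov 19, 2024.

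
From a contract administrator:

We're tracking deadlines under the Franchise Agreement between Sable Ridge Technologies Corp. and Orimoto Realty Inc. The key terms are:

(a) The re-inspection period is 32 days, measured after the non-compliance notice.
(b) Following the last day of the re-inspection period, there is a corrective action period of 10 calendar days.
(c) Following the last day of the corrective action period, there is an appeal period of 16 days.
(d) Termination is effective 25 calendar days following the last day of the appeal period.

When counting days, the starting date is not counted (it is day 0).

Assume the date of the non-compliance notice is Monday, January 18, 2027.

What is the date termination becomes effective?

April 11, 2027

The last day of the re-inspection period: 32 calendar days after January 18, 2027 is February 19, 2027.
Adding 10 calendar days to February 19, 2027 gives March 1, 2027, which is the last day of the corrective action period.
Adding 16 calendar days to March 1, 2027 gives March 17, 2027, which is the last day of the appeal period.
Adding 25 calendar days to March 17, 2027 gives April 11, 2027, which is the date termination becomes effective.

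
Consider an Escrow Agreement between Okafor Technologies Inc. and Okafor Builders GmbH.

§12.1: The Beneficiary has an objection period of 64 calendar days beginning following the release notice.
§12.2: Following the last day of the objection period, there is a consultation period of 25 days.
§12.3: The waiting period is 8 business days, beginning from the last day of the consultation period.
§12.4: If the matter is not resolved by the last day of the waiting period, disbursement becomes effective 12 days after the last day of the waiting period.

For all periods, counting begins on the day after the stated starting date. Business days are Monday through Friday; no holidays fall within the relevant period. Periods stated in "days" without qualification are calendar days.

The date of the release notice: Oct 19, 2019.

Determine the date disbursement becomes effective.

Feb 9, 2020

Adding 64 calendar days to Oct 19, 2019 gives Dec 22, 2019, which is the last day of the objection period.
Adding 25 calendar days to Dec 22, 2019 gives Jan 16, 2020, which is the last day of the consultation period.
From Thursday, Jan 16, 2020, 8 business days (Jan 17, Jan 20, Jan 21, Jan 22, Jan 23, Jan 24, Jan 27, Jan 28, skipping weekends) brings us to Tuesday, Jan 28, 2020, which is the last day of the waiting period.
The date disbursement becomes effective: 12 calendar days after Jan 28, 2020 is Feb 9, 2020.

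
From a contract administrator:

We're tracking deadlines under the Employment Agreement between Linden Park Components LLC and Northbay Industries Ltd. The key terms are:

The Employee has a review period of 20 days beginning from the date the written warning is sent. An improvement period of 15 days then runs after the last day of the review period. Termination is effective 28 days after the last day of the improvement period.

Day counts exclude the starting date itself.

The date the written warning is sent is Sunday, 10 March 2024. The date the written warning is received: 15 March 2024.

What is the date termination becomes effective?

12 May 2024

The last day of the review period: 20 calendar days after 10 March 2024 is 30 March 2024.
The last day of the improvement period: 30 March 2024 + 15 days = 14 April 2024.
The date termination becomes effective: 14 April 2024 + 28 days = 12 May 2024.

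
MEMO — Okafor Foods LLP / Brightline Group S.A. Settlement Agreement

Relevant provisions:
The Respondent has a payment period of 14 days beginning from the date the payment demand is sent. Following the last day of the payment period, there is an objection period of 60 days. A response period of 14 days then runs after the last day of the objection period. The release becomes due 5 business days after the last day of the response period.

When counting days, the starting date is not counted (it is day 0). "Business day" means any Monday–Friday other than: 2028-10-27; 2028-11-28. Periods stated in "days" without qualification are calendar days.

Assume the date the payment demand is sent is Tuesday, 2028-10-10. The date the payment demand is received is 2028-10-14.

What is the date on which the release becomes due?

Adding 14 calendar days to 2028-10-10 gives 2028-10-24, which is the last day of the payment period.
The last day of the objection period: 2028-10-24 + 60 days = 2028-12-23.
The last day of the response period: 14 calendar days after 2028-12-23 is 2029-01-06.
The date on which the release becomes due: counting 5 business days from Saturday, 2029-01-06 (Jan 8, Jan 9, Jan 10, Jan 11, Jan 12, skipping weekends) reaches Friday, 2029-01-12.

2029-01-12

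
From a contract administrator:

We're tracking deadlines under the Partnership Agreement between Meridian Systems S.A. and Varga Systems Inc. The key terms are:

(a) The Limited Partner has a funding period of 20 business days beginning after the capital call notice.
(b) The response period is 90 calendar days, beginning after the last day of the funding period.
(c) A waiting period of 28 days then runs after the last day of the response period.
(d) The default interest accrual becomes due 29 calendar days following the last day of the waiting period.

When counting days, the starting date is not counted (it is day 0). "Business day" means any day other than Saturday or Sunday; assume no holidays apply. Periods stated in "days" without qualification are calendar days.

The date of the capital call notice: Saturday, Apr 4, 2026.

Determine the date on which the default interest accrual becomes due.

The last day of the funding period: counting 20 business days from Saturday, Apr 4, 2026 (Apr 6, Apr 7, Apr 8, Apr 9, …, Apr 29, Apr 30, May 1, skipping weekends) reaches Friday, May 1, 2026.
Adding 90 calendar days to May 1, 2026 gives Jul 30, 2026, which is the last day of the response period.
The last day of the waiting period: Jul 30, 2026 + 28 days = Aug 27, 2026.
Adding 29 calendar days to Aug 27, 2026 gives Sep 25, 2026, which is the date on which the default interest accrual becomes due.

Sep 25, 2026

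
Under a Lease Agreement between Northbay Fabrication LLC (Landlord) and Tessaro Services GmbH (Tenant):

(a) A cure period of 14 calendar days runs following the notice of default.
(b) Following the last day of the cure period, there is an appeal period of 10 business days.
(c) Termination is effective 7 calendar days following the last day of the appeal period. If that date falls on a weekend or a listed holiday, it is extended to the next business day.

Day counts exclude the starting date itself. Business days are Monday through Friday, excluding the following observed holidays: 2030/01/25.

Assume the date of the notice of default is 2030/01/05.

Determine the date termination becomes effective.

2030/02/11

The last day of the cure period: 14 calendar days after 2030/01/05 is 2030/01/19.
The last day of the appeal period: 10 business days after Saturday, 2030/01/19, skipping weekends and the listed holiday on Jan 25 — Jan 21, Jan 22, Jan 23, Jan 24, Jan 28, Jan 29, Jan 30, Jan 31, Feb 1, Feb 4 — lands on Monday, 2030/02/04.
The date termination becomes effective: 7 calendar days after 2030/02/04 is 2030/02/11. 2030/02/11 is a Monday and is not a listed holiday, so no roll-forward applies.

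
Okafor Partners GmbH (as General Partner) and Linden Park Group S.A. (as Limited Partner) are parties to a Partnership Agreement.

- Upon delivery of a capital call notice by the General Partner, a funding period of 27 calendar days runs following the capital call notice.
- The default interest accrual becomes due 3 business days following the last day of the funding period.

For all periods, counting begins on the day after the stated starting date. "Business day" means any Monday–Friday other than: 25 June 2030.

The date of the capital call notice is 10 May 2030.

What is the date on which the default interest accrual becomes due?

The last day of the funding period: 10 May 2030 + 27 days = 6 June 2030.
The date on which the default interest accrual becomes due: counting 3 business days from Thursday, 6 June 2030 (Jun 7, Jun 10, Jun 11, skipping weekends) reaches Tuesday, 11 June 2030.

11 June 2030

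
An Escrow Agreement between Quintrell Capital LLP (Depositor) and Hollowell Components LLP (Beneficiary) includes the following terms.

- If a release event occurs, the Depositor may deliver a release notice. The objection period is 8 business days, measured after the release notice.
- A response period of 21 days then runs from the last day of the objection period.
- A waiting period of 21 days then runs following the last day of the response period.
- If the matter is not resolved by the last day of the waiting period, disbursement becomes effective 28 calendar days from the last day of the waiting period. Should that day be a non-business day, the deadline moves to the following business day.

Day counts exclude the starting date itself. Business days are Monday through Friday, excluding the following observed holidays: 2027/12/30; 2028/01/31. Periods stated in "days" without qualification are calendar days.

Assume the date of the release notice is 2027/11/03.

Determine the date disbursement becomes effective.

2028/01/24

The last day of the objection period: 8 business days after Wednesday, 2027/11/03, skipping weekends — Nov 4, Nov 5, Nov 8, Nov 9, Nov 10, Nov 11, Nov 12, Nov 15 — lands on Monday, 2027/11/15.
Adding 21 calendar days to 2027/11/15 gives 2027/12/06, which is the last day of the response period.
Adding 21 calendar days to 2027/12/06 gives 2027/12/27, which is the last day of the waiting period.
The date disbursement becomes effective: 2027/12/27 + 28 days = 2028/01/24. 2028/01/24 is a Monday and is not a listed holiday, so no roll-forward applies.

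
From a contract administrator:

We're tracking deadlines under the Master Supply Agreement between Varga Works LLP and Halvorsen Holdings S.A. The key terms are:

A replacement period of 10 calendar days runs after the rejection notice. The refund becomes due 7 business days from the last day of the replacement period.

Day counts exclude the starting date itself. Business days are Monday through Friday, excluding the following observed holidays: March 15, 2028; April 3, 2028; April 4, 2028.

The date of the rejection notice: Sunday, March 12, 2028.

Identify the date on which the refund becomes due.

The last day of the replacement period: 10 calendar days after March 12, 2028 is March 22, 2028.
The date on which the refund becomes due: 7 business days after Wednesday, March 22, 2028, skipping weekends — Mar 23, Mar 24, Mar 27, Mar 28, Mar 29, Mar 30, Mar 31 — lands on Friday, March 31, 2028.

March 31, 2028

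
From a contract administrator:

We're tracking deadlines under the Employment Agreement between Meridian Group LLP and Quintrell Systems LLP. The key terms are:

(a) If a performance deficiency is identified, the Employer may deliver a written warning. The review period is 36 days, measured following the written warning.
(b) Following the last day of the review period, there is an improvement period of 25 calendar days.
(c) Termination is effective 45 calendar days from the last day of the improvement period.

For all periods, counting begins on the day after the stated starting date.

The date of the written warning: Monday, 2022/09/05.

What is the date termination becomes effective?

Adding 36 calendar days to 2022/09/05 gives 2022/10/11, which is the last day of the review period.
Adding 25 calendar days to 2022/10/11 gives 2022/11/05, which is the last day of the improvement period.
The date termination becomes effective: 2022/11/05 + 45 days = 2022/12/20.

2022/12/20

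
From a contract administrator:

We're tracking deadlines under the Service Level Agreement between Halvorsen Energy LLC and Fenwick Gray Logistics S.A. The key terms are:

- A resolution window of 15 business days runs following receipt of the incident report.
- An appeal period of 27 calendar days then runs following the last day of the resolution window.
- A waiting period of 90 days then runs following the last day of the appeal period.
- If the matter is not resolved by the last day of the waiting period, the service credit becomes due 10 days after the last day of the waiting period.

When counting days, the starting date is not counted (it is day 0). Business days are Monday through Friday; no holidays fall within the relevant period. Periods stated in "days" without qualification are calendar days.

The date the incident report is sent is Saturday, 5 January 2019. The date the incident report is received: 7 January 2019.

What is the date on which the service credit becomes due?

4 June 2019

From Monday, 7 January 2019, 15 business days (Jan 8, Jan 9, Jan 10, Jan 11, …, Jan 24, Jan 25, Jan 28, skipping weekends) brings us to Monday, 28 January 2019, which is the last day of the resolution window.
The last day of the appeal period: 28 January 2019 + 27 days = 24 February 2019.
The last day of the waiting period: 90 calendar days after 24 February 2019 is 25 May 2019.
Adding 10 calendar days to 25 May 2019 gives 4 June 2019, which is the date on which the service credit becomes due.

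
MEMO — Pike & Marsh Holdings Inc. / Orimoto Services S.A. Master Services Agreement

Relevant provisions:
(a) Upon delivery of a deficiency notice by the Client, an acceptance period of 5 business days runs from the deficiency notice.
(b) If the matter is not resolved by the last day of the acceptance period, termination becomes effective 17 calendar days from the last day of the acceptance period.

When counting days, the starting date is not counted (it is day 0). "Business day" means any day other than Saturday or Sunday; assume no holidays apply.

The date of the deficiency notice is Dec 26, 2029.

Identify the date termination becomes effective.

Jan 19, 2030

The last day of the acceptance period: 5 business days after Wednesday, Dec 26, 2029, skipping weekends — Dec 27, Dec 28, Dec 31, Jan 1, Jan 2 — lands on Wednesday, Jan 2, 2030.
Adding 17 calendar days to Jan 2, 2030 gives Jan 19, 2030, which is the date termination becomes effective.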